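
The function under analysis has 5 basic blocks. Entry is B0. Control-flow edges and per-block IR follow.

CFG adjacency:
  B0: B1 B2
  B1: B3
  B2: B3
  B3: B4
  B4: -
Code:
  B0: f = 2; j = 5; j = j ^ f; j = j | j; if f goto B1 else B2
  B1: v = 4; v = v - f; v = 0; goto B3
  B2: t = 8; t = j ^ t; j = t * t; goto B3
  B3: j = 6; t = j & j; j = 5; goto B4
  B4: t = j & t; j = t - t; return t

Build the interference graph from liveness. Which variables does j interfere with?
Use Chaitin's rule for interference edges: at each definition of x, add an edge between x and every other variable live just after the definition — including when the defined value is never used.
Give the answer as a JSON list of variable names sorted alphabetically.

def/use:
  B0: def={f,j} ue=∅
  B1: def={v} ue={f}
  B2: def={j,t} ue={j}
  B3: def={j,t} ue=∅
  B4: def={j,t} ue={j,t}

Live sets:
  live B0: ∅→{f,j}
  live B1: {f}→∅
  live B2: {j}→∅
  live B3: ∅→{j,t}
  live B4: {j,t}→∅

Interfere edges:
  f — {j,v}
  j — {f,t}
  t — {j}
  v — {f}

N(j) = ["f", "t"]

Answer: ["f", "t"]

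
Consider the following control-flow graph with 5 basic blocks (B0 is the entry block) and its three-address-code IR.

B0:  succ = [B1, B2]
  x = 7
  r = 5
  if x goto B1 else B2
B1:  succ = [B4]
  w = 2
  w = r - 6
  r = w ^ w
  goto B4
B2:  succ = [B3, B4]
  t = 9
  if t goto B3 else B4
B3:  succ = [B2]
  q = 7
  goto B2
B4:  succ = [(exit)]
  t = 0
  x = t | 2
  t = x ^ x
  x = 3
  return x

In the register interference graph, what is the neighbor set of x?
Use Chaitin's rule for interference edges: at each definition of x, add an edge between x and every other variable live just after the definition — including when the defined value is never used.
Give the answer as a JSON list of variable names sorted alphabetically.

Answer: ["r"]

Derivation:
Per-block:
  B0: def={r,x} ue=∅
  B1: def={r,w} ue={r}
  B2: def={t} ue=∅
  B3: def={q} ue=∅
  B4: def={t,x} ue=∅

Live sets:
  live B0: ∅→{r}
  live B1: {r}→∅
  live B2: ∅→∅
  live B3: ∅→∅
  live B4: ∅→∅

Conflict graph:
  q: ∅
  r: {w,x}
  t: ∅
  w: {r}
  x: {r}

N(x) = ["r"]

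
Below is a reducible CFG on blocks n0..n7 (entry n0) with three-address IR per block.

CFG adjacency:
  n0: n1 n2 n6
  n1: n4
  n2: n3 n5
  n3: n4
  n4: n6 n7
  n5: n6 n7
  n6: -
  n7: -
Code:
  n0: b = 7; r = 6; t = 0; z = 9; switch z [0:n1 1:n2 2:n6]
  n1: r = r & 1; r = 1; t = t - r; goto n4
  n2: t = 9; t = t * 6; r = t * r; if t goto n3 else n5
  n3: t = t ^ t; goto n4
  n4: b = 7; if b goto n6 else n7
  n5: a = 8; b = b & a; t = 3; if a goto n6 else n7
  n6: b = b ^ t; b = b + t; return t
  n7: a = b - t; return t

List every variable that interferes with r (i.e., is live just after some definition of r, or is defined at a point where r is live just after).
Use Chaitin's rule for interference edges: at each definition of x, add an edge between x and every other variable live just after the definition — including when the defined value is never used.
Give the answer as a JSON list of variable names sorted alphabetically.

Per-block:
  n0: {b,r,t,z} / ∅
  n1: {r,t} / {r,t}
  n2: {r,t} / {r}
  n3: {t} / {t}
  n4: {b} / ∅
  n5: {a,b,t} / {b}
  n6: {b} / {b,t}
  n7: {a} / {b,t}

Liveness:
  live n0: ∅→{b,r,t}
  live n1: {r,t}→{t}
  live n2: {b,r}→{b,t}
  live n3: {t}→{t}
  live n4: {t}→{b,t}
  live n5: {b}→{b,t}
  live n6: {b,t}→∅
  live n7: {b,t}→∅

Interference:
  a↔{b,t}
  b↔{a,r,t,z}
  r↔{b,t,z}
  t↔{a,b,r,z}
  z↔{b,r,t}

N(r) = ["b", "t", "z"]

Answer: ["b", "t", "z"]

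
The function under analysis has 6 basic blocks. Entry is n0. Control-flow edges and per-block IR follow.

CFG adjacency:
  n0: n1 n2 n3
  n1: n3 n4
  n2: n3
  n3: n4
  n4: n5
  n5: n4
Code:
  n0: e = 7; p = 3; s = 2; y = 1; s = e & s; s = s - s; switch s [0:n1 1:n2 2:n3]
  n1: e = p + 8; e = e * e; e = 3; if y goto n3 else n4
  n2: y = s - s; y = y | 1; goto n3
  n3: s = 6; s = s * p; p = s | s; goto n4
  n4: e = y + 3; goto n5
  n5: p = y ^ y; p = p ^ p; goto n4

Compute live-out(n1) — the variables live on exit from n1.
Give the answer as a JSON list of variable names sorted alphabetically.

Answer: ["p", "y"]

Derivation:
Per-block:
  n0 def {e,p,s,y} use ∅
  n1 def {e} use {p,y}
  n2 def {y} use {s}
  n3 def {p,s} use {p}
  n4 def {e} use {y}
  n5 def {p} use {y}

Liveness:
  n0 li=∅ lo={p,s,y}
  n1 li={p,y} lo={p,y}
  n2 li={p,s} lo={p,y}
  n3 li={p,y} lo={y}
  n4 li={y} lo={y}
  n5 li={y} lo={y}

live-out(n1) = ["p", "y"]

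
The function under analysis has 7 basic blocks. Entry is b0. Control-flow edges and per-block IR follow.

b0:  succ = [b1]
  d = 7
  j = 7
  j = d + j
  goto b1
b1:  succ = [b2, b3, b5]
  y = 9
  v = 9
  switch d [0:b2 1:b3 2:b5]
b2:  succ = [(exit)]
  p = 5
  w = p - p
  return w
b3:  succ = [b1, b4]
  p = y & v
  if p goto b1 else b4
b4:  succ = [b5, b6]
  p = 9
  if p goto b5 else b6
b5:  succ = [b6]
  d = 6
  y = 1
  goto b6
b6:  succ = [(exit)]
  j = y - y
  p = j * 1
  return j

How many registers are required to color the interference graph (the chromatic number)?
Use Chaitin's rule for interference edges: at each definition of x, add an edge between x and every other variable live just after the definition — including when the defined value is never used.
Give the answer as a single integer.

Answer: 3

Working:
Block summaries:
  b0: def={d,j} ue=∅
  b1: def={v,y} ue={d}
  b2: def={p,w} ue=∅
  b3: def={p} ue={v,y}
  b4: def={p} ue=∅
  b5: def={d,y} ue=∅
  b6: def={j,p} ue={y}

Backward fixpoint:
  b0: in=∅ out={d}
  b1: in={d} out={d,v,y}
  b2: in=∅ out=∅
  b3: in={d,v,y} out={d,y}
  b4: in={y} out={y}
  b5: in=∅ out={y}
  b6: in={y} out=∅

Interference:
  d: {j,p,v,y}
  j: {d,p}
  p: {d,j,y}
  v: {d,y}
  w: ∅
  y: {d,p,v}

Colouring:
  {d,j,p} pairwise interfere (3-clique) ⇒ χ ≥ 3
  3-colouring: c0={d,w}  c1={p,v}  c2={j,y}
  χ = 3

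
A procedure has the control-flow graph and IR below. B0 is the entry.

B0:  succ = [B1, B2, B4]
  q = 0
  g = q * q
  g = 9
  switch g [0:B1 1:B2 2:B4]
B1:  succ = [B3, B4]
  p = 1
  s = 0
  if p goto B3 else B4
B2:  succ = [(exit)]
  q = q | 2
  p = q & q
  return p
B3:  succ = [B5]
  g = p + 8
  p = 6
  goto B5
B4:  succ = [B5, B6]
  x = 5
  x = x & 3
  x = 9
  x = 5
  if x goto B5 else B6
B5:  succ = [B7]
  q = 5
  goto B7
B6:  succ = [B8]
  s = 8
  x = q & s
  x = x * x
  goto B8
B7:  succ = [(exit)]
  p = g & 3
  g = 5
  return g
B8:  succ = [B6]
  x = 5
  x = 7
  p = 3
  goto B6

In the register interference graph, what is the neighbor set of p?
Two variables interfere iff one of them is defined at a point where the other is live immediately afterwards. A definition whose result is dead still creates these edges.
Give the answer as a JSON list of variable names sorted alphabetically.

Per-block:
  B0: {g,q} / ∅
  B1: {p,s} / ∅
  B2: {p,q} / {q}
  B3: {g,p} / {p}
  B4: {x} / ∅
  B5: {q} / ∅
  B6: {s,x} / {q}
  B7: {g,p} / {g}
  B8: {p,x} / ∅

Backward fixpoint:
  B0 li=∅ lo={g,q}
  B1 li={g,q} lo={g,p,q}
  B2 li={q} lo=∅
  B3 li={p} lo={g}
  B4 li={g,q} lo={g,q}
  B5 li={g} lo={g}
  B6 li={q} lo={q}
  B7 li={g} lo=∅
  B8 li={q} lo={q}

Conflict graph:
  g↔{p,q,s,x}
  p↔{g,q,s}
  q↔{g,p,s,x}
  s↔{g,p,q}
  x↔{g,q}

N(p) = ["g", "q", "s"]

Answer: ["g", "q", "s"]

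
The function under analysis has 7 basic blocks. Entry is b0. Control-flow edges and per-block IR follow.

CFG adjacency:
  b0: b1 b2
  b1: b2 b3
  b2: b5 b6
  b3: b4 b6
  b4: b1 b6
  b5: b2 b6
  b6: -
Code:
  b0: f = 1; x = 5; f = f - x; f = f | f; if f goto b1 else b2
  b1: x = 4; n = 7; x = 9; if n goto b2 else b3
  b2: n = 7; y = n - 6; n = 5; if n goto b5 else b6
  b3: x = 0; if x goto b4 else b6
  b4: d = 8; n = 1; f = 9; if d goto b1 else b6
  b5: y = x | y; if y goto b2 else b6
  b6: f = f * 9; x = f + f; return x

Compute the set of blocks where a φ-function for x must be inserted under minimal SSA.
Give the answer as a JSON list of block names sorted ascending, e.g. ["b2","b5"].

idom tree: b1←b0 b2←b0 b3←b1 b4←b3 b5←b2 b6←b0
Join-block Dom:
  b1: preds {b0,b4}: {b0} ∩ {b0,b1,b3,b4} = {b0}; idom=b0
  b2: preds {b0,b1,b5}: {b0} ∩ {b0,b1} ∩ {b0,b2,b5} = {b0}; idom=b0
  b6: preds {b2,b3,b4,b5}: {b0,b2} ∩ {b0,b1,b3} ∩ {b0,b1,b3,b4} ∩ {b0,b2,b5} = {b0}; idom=b0

DF walk-up:
  b1←b0: walk · to b0
  b1←b4: walk b4→b3→b1 to b0
  b2←b0: walk · to b0
  b2←b1: walk b1 to b0
  b2←b5: walk b5→b2 to b0
  b6←b2: walk b2 to b0
  b6←b3: walk b3→b1 to b0
  b6←b4: walk b4→b3→b1 to b0
  b6←b5: walk b5→b2 to b0
  b0: DF=∅
  b1: DF={b1,b2,b6}
  b2: DF={b2,b6}
  b3: DF={b1,b6}
  b4: DF={b1,b6}
  b5: DF={b2,b6}
  b6: DF=∅

φ for x: defs {b0,b1,b3,b6}
  DF⁺ = {b1,b2,b6}

Answer: ["b1", "b2", "b6"]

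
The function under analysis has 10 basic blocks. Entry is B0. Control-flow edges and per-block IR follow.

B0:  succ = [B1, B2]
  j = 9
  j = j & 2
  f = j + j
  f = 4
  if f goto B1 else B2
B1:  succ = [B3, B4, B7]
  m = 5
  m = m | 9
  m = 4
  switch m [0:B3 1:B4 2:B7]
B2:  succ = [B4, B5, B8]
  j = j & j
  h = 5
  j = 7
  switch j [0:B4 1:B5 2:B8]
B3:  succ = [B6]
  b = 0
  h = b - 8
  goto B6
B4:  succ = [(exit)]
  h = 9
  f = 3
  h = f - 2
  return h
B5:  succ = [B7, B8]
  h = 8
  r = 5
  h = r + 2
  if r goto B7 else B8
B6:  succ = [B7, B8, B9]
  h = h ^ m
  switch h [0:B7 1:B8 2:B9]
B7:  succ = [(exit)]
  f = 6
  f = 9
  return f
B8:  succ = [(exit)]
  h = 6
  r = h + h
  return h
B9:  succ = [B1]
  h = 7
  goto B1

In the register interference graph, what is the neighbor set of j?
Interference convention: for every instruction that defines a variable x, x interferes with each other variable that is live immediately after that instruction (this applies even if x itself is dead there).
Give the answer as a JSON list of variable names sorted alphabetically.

Per-block:
  B0: {f,j} / ∅
  B1: {m} / ∅
  B2: {h,j} / {j}
  B3: {b,h} / ∅
  B4: {f,h} / ∅
  B5: {h,r} / ∅
  B6: {h} / {h,m}
  B7: {f} / ∅
  B8: {h,r} / ∅
  B9: {h} / ∅

Live sets:
  live B0: ∅→{j}
  live B1: ∅→{m}
  live B2: {j}→∅
  live B3: {m}→{h,m}
  live B4: ∅→∅
  live B5: ∅→∅
  live B6: {h,m}→∅
  live B7: ∅→∅
  live B8: ∅→∅
  live B9: ∅→∅

Conflict graph:
  b: {m}
  f: {j}
  h: {m,r}
  j: {f}
  m: {b,h}
  r: {h}

N(j) = ["f"]

Answer: ["f"]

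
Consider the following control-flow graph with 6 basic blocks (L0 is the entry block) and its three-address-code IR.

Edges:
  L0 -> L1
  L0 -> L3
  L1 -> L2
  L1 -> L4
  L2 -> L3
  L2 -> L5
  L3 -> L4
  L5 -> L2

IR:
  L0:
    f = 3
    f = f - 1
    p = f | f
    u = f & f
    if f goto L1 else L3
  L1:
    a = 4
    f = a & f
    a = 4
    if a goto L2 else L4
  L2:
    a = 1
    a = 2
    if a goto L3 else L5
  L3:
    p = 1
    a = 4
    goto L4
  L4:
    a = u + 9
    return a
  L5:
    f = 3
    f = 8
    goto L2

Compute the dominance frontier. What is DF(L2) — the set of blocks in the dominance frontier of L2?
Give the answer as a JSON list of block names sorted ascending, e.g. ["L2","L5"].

Answer: ["L2", "L3"]

Analysis:
idom tree: L1←L0 L2←L1 L3←L0 L4←L0 L5←L2
Join-block Dom:
  L2: preds {L1,L5}: {L0,L1} ∩ {L0,L1,L2,L5} = {L0,L1}; idom=L1
  L3: preds {L0,L2}: {L0} ∩ {L0,L1,L2} = {L0}; idom=L0
  L4: preds {L1,L3}: {L0,L1} ∩ {L0,L3} = {L0}; idom=L0

Frontier:
  L2←L1: walk · to L1
  L2←L5: walk L5→L2 to L1
  L3←L0: walk · to L0
  L3←L2: walk L2→L1 to L0
  L4←L1: walk L1 to L0
  L4←L3: walk L3 to L0
  DF(L0)=∅
  DF(L1)={L3,L4}
  DF(L2)={L2,L3}
  DF(L3)={L4}
  DF(L4)=∅
  DF(L5)={L2}

DF(L2) = ["L2", "L3"]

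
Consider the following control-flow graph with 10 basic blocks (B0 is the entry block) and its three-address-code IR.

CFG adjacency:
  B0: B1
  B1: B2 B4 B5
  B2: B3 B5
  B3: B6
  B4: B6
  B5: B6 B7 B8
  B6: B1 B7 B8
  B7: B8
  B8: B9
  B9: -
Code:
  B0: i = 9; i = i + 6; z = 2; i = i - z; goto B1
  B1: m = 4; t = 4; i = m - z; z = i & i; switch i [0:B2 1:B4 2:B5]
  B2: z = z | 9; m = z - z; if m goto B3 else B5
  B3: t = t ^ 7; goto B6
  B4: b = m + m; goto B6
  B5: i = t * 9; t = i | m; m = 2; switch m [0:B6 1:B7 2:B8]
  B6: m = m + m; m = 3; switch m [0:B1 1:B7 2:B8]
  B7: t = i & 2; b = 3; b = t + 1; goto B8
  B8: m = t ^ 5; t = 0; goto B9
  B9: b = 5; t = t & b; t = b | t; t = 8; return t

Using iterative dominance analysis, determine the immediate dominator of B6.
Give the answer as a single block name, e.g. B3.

Answer: B1

Working:
idom tree: B1←B0 B2←B1 B3←B2 B4←B1 B5←B1 B6←B1 B7←B1 B8←B1 B9←B8
Dom at joins:
  B1: preds {B0,B6}: {B0} ∩ {B0,B1,B6} = {B0}; idom=B0
  B5: preds {B1,B2}: {B0,B1} ∩ {B0,B1,B2} = {B0,B1}; idom=B1
  B6: preds {B3,B4,B5}: {B0,B1,B2,B3} ∩ {B0,B1,B4} ∩ {B0,B1,B5} = {B0,B1}; idom=B1
  B7: preds {B5,B6}: {B0,B1,B5} ∩ {B0,B1,B6} = {B0,B1}; idom=B1
  B8: preds {B5,B6,B7}: {B0,B1,B5} ∩ {B0,B1,B6} ∩ {B0,B1,B7} = {B0,B1}; idom=B1

idom(B6) = B1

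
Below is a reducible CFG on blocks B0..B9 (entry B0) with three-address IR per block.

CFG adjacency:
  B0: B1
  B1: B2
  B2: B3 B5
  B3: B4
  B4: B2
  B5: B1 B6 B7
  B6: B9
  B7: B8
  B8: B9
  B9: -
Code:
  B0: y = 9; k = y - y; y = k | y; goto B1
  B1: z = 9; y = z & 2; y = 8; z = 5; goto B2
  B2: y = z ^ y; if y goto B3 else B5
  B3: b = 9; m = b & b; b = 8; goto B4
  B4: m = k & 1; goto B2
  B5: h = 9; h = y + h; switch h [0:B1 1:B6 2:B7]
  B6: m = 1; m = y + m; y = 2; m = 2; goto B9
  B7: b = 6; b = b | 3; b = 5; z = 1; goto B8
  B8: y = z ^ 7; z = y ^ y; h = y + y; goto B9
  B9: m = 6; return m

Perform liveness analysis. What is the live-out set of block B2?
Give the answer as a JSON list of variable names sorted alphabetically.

def/use:
  B0: def={k,y} ue=∅
  B1: def={y,z} ue=∅
  B2: def={y} ue={y,z}
  B3: def={b,m} ue=∅
  B4: def={m} ue={k}
  B5: def={h} ue={y}
  B6: def={m,y} ue={y}
  B7: def={b,z} ue=∅
  B8: def={h,y,z} ue={z}
  B9: def={m} ue=∅

Live sets:
  B0 li=∅ lo={k}
  B1 li={k} lo={k,y,z}
  B2 li={k,y,z} lo={k,y,z}
  B3 li={k,y,z} lo={k,y,z}
  B4 li={k,y,z} lo={k,y,z}
  B5 li={k,y} lo={k,y}
  B6 li={y} lo=∅
  B7 li=∅ lo={z}
  B8 li={z} lo=∅
  B9 li=∅ lo=∅

live-out(B2) = ["k", "y", "z"]

Answer: ["k", "y", "z"]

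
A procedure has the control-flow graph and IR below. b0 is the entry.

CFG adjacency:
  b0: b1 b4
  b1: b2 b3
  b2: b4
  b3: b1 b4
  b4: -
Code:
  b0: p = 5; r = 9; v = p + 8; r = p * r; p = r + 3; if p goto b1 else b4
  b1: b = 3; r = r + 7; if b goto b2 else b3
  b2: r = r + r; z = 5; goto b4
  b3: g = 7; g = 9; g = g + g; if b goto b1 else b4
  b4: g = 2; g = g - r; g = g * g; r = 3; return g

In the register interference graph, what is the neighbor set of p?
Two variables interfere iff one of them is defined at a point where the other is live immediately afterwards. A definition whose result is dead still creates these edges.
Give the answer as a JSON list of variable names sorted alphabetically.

Answer: ["r", "v"]

Working:
Block summaries:
  b0: def={p,r,v} ue=∅
  b1: def={b,r} ue={r}
  b2: def={r,z} ue={r}
  b3: def={g} ue={b}
  b4: def={g,r} ue={r}

Liveness:
  b0 li=∅ lo={r}
  b1 li={r} lo={b,r}
  b2 li={r} lo={r}
  b3 li={b,r} lo={r}
  b4 li={r} lo=∅

Interference:
  b↔{g,r}
  g↔{b,r}
  p↔{r,v}
  r↔{b,g,p,v,z}
  v↔{p,r}
  z↔{r}

N(p) = ["r", "v"]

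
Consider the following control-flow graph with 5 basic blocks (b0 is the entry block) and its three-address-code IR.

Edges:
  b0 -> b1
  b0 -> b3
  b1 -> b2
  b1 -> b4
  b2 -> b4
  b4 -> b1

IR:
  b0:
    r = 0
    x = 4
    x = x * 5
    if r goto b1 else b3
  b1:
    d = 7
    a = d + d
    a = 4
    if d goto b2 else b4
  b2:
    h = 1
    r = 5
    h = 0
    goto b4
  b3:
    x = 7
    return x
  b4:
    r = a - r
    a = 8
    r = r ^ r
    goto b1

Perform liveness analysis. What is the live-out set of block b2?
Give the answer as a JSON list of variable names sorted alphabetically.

Answer: ["a", "r"]

Working:
def/use:
  b0: {r,x} / ∅
  b1: {a,d} / ∅
  b2: {h,r} / ∅
  b3: {x} / ∅
  b4: {a,r} / {a,r}

Backward fixpoint:
  live b0: ∅→{r}
  live b1: {r}→{a,r}
  live b2: {a}→{a,r}
  live b3: ∅→∅
  live b4: {a,r}→{r}

live-out(b2) = ["a", "r"]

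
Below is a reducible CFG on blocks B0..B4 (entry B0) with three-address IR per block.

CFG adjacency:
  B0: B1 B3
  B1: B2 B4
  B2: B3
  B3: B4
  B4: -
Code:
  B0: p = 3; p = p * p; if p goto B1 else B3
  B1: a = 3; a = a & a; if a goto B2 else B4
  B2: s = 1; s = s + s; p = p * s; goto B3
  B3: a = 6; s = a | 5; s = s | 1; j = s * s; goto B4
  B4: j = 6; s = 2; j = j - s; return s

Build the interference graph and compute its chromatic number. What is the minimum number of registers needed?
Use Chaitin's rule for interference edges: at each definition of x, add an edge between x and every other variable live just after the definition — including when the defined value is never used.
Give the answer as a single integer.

Per-block:
  B0: def={p} ue=∅
  B1: def={a} ue=∅
  B2: def={p,s} ue={p}
  B3: def={a,j,s} ue=∅
  B4: def={j,s} ue=∅

Backward fixpoint:
  B0 li=∅ lo={p}
  B1 li={p} lo={p}
  B2 li={p} lo=∅
  B3 li=∅ lo=∅
  B4 li=∅ lo=∅

Interference:
  a: {p}
  j: {s}
  p: {a,s}
  s: {j,p}

Chromatic number:
  clique {a,p} ⇒ need ≥ 2
  2-colouring: r0={j,p}  r1={a,s}
  χ = 2

Answer: 2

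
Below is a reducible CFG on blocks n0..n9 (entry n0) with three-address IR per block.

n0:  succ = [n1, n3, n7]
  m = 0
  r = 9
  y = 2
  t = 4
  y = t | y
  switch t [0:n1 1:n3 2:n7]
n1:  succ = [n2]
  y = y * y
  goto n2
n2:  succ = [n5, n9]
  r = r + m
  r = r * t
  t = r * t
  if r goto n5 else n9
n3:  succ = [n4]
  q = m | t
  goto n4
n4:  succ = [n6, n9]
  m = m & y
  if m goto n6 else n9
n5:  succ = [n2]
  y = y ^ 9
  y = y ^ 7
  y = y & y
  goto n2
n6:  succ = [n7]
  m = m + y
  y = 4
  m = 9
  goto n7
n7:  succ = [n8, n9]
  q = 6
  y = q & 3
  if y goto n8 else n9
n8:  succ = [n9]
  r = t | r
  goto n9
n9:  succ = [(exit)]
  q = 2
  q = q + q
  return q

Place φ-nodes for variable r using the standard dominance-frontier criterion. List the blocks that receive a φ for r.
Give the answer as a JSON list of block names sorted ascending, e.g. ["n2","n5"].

idom tree: n1←n0 n2←n1 n3←n0 n4←n3 n5←n2 n6←n4 n7←n0 n8←n7 n9←n0
Dom∩ at merges:
  n2: preds {n1,n5}: {n0,n1} ∩ {n0,n1,n2,n5} = {n0,n1}; idom=n1
  n7: preds {n0,n6}: {n0} ∩ {n0,n3,n4,n6} = {n0}; idom=n0
  n9: preds {n2,n4,n7,n8}: {n0,n1,n2} ∩ {n0,n3,n4} ∩ {n0,n7} ∩ {n0,n7,n8} = {n0}; idom=n0

DF derivation:
  n2←n1: walk · to n1
  n2←n5: walk n5→n2 to n1
  n7←n0: walk · to n0
  n7←n6: walk n6→n4→n3 to n0
  n9←n2: walk n2→n1 to n0
  n9←n4: walk n4→n3 to n0
  n9←n7: walk n7 to n0
  n9←n8: walk n8→n7 to n0
  DF(n0)=∅
  DF(n1)={n9}
  DF(n2)={n2,n9}
  DF(n3)={n7,n9}
  DF(n4)={n7,n9}
  DF(n5)={n2}
  DF(n6)={n7}
  DF(n7)={n9}
  DF(n8)={n9}
  DF(n9)=∅

φ for r: defs {n0,n2,n8}
  DF⁺ = {n2,n9}

Answer: ["n2", "n9"]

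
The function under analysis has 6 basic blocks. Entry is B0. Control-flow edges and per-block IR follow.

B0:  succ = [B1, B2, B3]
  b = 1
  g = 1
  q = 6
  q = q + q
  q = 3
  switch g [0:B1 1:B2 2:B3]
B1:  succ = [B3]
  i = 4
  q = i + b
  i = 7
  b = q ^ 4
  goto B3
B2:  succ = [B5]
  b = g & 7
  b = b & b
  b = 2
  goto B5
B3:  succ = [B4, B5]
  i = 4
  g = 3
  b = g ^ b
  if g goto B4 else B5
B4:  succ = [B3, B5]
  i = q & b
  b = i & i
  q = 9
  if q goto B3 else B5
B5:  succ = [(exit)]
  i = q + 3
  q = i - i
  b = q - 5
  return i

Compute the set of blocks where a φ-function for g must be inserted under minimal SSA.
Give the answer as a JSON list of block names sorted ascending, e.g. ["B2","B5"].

Answer: ["B3", "B5"]

Derivation:
idom tree: B1←B0 B2←B0 B3←B0 B4←B3 B5←B0
Dom∩ at merges:
  B3: preds {B0,B1,B4}: {B0} ∩ {B0,B1} ∩ {B0,B3,B4} = {B0}; idom=B0
  B5: preds {B2,B3,B4}: {B0,B2} ∩ {B0,B3} ∩ {B0,B3,B4} = {B0}; idom=B0

DF walk-up:
  B3←B0: walk · to B0
  B3←B1: walk B1 to B0
  B3←B4: walk B4→B3 to B0
  B5←B2: walk B2 to B0
  B5←B3: walk B3 to B0
  B5←B4: walk B4→B3 to B0
  DF(B0)=∅
  DF(B1)={B3}
  DF(B2)={B5}
  DF(B3)={B3,B5}
  DF(B4)={B3,B5}
  DF(B5)=∅

φ for g: defs {B0,B3}
  DF⁺ = {B3,B5}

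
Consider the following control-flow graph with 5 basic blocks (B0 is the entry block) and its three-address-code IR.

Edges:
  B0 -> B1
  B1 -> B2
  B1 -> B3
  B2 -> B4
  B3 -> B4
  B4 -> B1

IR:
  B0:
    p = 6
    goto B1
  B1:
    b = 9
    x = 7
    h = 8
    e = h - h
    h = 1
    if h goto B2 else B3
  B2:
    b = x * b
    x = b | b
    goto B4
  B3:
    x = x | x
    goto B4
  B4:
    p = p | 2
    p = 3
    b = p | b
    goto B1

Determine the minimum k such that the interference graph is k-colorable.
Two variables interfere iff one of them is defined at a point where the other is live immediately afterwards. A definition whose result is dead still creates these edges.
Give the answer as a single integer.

Per-block:
  B0: def={p} ue=∅
  B1: def={b,e,h,x} ue=∅
  B2: def={b,x} ue={b,x}
  B3: def={x} ue={x}
  B4: def={b,p} ue={b,p}

Backward fixpoint:
  live B0: ∅→{p}
  live B1: {p}→{b,p,x}
  live B2: {b,p,x}→{b,p}
  live B3: {b,p,x}→{b,p}
  live B4: {b,p}→{p}

Interfere edges:
  b↔{e,h,p,x}
  e↔{b,p,x}
  h↔{b,p,x}
  p↔{b,e,h,x}
  x↔{b,e,h,p}

Chromatic number:
  clique {b,e,p,x} ⇒ need ≥ 4
  4-colouring: r0={b}  r1={p}  r2={x}  r3={e,h}
  χ = 4

Answer: 4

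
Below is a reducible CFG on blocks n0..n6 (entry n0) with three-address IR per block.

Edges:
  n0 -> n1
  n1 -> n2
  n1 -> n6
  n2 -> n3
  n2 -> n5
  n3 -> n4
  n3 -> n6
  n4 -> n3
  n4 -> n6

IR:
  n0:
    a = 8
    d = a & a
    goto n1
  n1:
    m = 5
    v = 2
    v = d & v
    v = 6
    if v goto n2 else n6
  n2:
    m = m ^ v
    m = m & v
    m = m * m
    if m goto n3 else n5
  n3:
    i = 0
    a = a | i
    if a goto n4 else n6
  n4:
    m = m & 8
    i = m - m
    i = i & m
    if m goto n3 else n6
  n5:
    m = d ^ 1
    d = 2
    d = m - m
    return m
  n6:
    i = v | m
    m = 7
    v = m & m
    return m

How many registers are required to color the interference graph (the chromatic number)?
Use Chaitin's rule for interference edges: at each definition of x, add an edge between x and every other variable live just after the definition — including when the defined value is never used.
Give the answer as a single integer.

Answer: 4

Derivation:
Per-block:
  n0 def {a,d} use ∅
  n1 def {m,v} use {d}
  n2 def {m} use {m,v}
  n3 def {a,i} use {a}
  n4 def {i,m} use {m}
  n5 def {d,m} use {d}
  n6 def {i,m,v} use {m,v}

Liveness:
  n0: in=∅ out={a,d}
  n1: in={a,d} out={a,d,m,v}
  n2: in={a,d,m,v} out={a,d,m,v}
  n3: in={a,m,v} out={a,m,v}
  n4: in={a,m,v} out={a,m,v}
  n5: in={d} out=∅
  n6: in={m,v} out=∅

Conflict graph:
  a↔{d,i,m,v}
  d↔{a,m,v}
  i↔{a,m,v}
  m↔{a,d,i,v}
  v↔{a,d,i,m}

Registers:
  lower bound: {a,d,m,v} mutually conflict ⇒ χ ≥ 4
  assign a→R0 d→R3 i→R3 m→R1 v→R2 — no edge inside a register ⇒ χ ≤ 4
  χ = 4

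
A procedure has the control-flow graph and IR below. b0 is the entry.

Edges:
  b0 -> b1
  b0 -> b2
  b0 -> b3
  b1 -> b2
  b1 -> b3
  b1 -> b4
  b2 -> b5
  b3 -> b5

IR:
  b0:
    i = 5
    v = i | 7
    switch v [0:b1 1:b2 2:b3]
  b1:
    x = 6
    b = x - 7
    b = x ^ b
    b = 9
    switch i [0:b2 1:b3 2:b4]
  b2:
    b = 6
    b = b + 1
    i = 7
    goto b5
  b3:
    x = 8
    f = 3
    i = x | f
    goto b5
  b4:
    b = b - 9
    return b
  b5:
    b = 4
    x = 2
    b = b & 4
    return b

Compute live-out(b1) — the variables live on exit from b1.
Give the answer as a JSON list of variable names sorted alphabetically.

Per-block:
  b0: def={i,v} ue=∅
  b1: def={b,x} ue={i}
  b2: def={b,i} ue=∅
  b3: def={f,i,x} ue=∅
  b4: def={b} ue={b}
  b5: def={b,x} ue=∅

Liveness:
  b0: in=∅ out={i}
  b1: in={i} out={b}
  b2: in=∅ out=∅
  b3: in=∅ out=∅
  b4: in={b} out=∅
  b5: in=∅ out=∅

live-out(b1) = ["b"]

Answer: ["b"]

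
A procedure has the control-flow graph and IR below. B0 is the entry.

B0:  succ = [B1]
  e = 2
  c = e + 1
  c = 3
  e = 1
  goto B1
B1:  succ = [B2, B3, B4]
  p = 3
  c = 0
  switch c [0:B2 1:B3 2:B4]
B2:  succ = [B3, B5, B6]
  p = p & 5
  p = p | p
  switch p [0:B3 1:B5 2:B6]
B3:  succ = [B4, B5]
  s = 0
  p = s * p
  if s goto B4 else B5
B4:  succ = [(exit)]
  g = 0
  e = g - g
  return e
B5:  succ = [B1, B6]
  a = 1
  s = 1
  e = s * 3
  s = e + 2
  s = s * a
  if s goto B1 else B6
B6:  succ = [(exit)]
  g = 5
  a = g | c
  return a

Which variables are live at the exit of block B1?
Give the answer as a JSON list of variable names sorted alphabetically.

Answer: ["c", "p"]

Analysis:
Block summaries:
  B0: def={c,e} ue=∅
  B1: def={c,p} ue=∅
  B2: def={p} ue={p}
  B3: def={p,s} ue={p}
  B4: def={e,g} ue=∅
  B5: def={a,e,s} ue=∅
  B6: def={a,g} ue={c}

Liveness:
  B0 li=∅ lo=∅
  B1 li=∅ lo={c,p}
  B2 li={c,p} lo={c,p}
  B3 li={c,p} lo={c}
  B4 li=∅ lo=∅
  B5 li={c} lo={c}
  B6 li={c} lo=∅

live-out(B1) = ["c", "p"]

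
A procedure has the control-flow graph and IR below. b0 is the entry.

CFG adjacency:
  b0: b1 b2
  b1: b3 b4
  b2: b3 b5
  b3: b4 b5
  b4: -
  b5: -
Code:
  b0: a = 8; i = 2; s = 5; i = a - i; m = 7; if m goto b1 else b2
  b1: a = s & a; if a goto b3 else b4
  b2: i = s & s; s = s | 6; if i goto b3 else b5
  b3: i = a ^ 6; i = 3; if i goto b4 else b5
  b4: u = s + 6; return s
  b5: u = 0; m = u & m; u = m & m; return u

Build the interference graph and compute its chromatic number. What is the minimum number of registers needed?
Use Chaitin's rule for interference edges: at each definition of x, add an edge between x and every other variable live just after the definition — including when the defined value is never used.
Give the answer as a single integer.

Answer: 4

Working:
def/use:
  b0: def={a,i,m,s} ue=∅
  b1: def={a} ue={a,s}
  b2: def={i,s} ue={s}
  b3: def={i} ue={a}
  b4: def={u} ue={s}
  b5: def={m,u} ue={m}

Liveness:
  b0: in=∅ out={a,m,s}
  b1: in={a,m,s} out={a,m,s}
  b2: in={a,m,s} out={a,m,s}
  b3: in={a,m,s} out={m,s}
  b4: in={s} out=∅
  b5: in={m} out=∅

Interference:
  a: {i,m,s}
  i: {a,m,s}
  m: {a,i,s,u}
  s: {a,i,m,u}
  u: {m,s}

Colouring:
  clique {a,i,m,s} ⇒ need ≥ 4
  assign a→c2 i→c3 m→c0 s→c1 u→c2 — no edge inside a register ⇒ χ ≤ 4
  χ = 4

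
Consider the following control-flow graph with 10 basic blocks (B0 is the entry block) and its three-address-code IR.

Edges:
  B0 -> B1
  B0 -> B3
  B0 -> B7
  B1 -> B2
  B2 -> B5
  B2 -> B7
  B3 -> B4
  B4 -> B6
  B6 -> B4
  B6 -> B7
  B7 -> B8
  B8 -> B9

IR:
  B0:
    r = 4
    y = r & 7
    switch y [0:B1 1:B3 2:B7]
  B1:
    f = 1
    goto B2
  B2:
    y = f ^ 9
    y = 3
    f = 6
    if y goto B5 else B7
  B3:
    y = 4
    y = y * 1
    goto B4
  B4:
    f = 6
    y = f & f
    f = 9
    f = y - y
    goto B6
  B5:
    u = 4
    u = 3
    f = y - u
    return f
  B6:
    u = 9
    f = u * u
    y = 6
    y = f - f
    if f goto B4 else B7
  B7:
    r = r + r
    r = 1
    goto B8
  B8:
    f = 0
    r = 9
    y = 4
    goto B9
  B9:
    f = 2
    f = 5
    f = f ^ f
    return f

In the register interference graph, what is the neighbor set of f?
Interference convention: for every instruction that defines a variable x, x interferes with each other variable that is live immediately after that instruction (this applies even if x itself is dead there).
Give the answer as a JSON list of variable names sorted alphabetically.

Per-block:
  B0: {r,y} / ∅
  B1: {f} / ∅
  B2: {f,y} / {f}
  B3: {y} / ∅
  B4: {f,y} / ∅
  B5: {f,u} / {y}
  B6: {f,u,y} / ∅
  B7: {r} / {r}
  B8: {f,r,y} / ∅
  B9: {f} / ∅

Liveness:
  B0 li=∅ lo={r}
  B1 li={r} lo={f,r}
  B2 li={f,r} lo={r,y}
  B3 li={r} lo={r}
  B4 li={r} lo={r}
  B5 li={y} lo=∅
  B6 li={r} lo={r}
  B7 li={r} lo=∅
  B8 li=∅ lo=∅
  B9 li=∅ lo=∅

Interfere edges:
  f — {r,y}
  r — {f,u,y}
  u — {r,y}
  y — {f,r,u}

N(f) = ["r", "y"]

Answer: ["r", "y"]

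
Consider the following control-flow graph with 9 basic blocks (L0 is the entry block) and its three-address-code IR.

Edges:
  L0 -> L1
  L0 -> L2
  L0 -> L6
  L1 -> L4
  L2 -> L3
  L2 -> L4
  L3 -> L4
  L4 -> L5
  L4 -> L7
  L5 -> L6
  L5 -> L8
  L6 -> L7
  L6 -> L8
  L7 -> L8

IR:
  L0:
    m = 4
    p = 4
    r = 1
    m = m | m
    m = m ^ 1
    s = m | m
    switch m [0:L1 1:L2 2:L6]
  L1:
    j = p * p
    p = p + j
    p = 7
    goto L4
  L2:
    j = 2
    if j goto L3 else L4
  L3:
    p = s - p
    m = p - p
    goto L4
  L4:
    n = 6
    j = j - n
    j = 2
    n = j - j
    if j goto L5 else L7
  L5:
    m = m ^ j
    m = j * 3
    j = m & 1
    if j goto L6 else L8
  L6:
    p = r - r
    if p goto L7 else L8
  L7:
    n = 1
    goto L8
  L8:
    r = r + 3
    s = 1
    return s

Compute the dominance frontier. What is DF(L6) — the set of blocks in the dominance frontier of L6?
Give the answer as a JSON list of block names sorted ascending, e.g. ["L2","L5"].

Answer: ["L7", "L8"]

Working:
idom tree: L1←L0 L2←L0 L3←L2 L4←L0 L5←L4 L6←L0 L7←L0 L8←L0
Dom∩ at merges:
  L4: preds {L1,L2,L3}: {L0,L1} ∩ {L0,L2} ∩ {L0,L2,L3} = {L0}; idom=L0
  L6: preds {L0,L5}: {L0} ∩ {L0,L4,L5} = {L0}; idom=L0
  L7: preds {L4,L6}: {L0,L4} ∩ {L0,L6} = {L0}; idom=L0
  L8: preds {L5,L6,L7}: {L0,L4,L5} ∩ {L0,L6} ∩ {L0,L7} = {L0}; idom=L0

DF derivation:
  join L4 pred L1: L1 stop@L0
  join L4 pred L2: L2 stop@L0
  join L4 pred L3: L3→L2 stop@L0
  join L6 pred L0: · stop@L0
  join L6 pred L5: L5→L4 stop@L0
  join L7 pred L4: L4 stop@L0
  join L7 pred L6: L6 stop@L0
  join L8 pred L5: L5→L4 stop@L0
  join L8 pred L6: L6 stop@L0
  join L8 pred L7: L7 stop@L0
  L0 → ∅
  L1 → {L4}
  L2 → {L4}
  L3 → {L4}
  L4 → {L6,L7,L8}
  L5 → {L6,L8}
  L6 → {L7,L8}
  L7 → {L8}
  L8 → ∅

DF(L6) = ["L7", "L8"]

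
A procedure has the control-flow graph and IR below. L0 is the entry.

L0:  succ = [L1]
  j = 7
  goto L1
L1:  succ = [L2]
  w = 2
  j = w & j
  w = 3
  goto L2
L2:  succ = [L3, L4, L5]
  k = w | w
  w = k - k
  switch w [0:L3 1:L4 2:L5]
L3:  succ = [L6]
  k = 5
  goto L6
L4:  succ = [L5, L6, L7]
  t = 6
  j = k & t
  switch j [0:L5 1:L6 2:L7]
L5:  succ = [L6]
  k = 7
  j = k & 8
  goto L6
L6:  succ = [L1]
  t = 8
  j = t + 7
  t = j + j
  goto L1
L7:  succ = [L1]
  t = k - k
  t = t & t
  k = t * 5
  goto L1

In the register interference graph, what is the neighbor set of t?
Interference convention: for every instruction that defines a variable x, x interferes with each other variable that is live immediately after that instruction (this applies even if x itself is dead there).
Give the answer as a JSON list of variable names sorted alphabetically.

Answer: ["j", "k"]

Derivation:
Per-block:
  L0 def {j} use ∅
  L1 def {j,w} use {j}
  L2 def {k,w} use {w}
  L3 def {k} use ∅
  L4 def {j,t} use {k}
  L5 def {j,k} use ∅
  L6 def {j,t} use ∅
  L7 def {k,t} use {k}

Backward fixpoint:
  live L0: ∅→{j}
  live L1: {j}→{w}
  live L2: {w}→{k}
  live L3: ∅→∅
  live L4: {k}→{j,k}
  live L5: ∅→∅
  live L6: ∅→{j}
  live L7: {j,k}→{j}

Interference:
  j↔{k,t,w}
  k↔{j,t,w}
  t↔{j,k}
  w↔{j,k}

N(t) = ["j", "k"]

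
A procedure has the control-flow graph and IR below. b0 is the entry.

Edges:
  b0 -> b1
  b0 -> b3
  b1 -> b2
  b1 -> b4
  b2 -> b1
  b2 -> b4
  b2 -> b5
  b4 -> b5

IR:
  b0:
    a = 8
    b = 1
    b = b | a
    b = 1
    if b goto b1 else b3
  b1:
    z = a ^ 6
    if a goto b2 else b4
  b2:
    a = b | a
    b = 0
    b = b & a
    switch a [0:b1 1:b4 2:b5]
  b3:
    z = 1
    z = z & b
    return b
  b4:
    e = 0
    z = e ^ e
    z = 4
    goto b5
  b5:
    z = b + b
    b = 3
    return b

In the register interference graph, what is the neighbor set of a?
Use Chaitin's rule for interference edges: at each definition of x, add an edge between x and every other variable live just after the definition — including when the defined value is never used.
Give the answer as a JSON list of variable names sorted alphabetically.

def/use:
  b0 def {a,b} use ∅
  b1 def {z} use {a}
  b2 def {a,b} use {a,b}
  b3 def {z} use {b}
  b4 def {e,z} use ∅
  b5 def {b,z} use {b}

Liveness:
  b0: in=∅ out={a,b}
  b1: in={a,b} out={a,b}
  b2: in={a,b} out={a,b}
  b3: in={b} out=∅
  b4: in={b} out={b}
  b5: in={b} out=∅

Interference:
  a: {b,z}
  b: {a,e,z}
  e: {b}
  z: {a,b}

N(a) = ["b", "z"]

Answer: ["b", "z"]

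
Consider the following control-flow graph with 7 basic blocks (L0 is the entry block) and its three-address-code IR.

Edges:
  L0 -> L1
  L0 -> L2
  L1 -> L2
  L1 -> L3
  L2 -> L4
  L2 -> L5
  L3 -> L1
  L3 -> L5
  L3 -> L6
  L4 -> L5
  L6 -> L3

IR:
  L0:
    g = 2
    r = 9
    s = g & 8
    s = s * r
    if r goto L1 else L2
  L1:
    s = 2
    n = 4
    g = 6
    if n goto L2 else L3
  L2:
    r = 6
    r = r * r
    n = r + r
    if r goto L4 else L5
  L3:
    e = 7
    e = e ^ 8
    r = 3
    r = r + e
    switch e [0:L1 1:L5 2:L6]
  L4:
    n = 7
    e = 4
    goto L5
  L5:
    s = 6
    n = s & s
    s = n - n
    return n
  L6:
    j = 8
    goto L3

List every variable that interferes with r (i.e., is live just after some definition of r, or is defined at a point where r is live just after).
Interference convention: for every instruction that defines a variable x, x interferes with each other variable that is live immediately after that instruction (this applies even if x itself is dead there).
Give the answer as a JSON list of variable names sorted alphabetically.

Answer: ["e", "g", "n", "s"]

Derivation:
Per-block:
  L0 def {g,r,s} use ∅
  L1 def {g,n,s} use ∅
  L2 def {n,r} use ∅
  L3 def {e,r} use ∅
  L4 def {e,n} use ∅
  L5 def {n,s} use ∅
  L6 def {j} use ∅

Liveness:
  L0 li=∅ lo=∅
  L1 li=∅ lo=∅
  L2 li=∅ lo=∅
  L3 li=∅ lo=∅
  L4 li=∅ lo=∅
  L5 li=∅ lo=∅
  L6 li=∅ lo=∅

Interference:
  e: {r}
  g: {n,r}
  j: ∅
  n: {g,r,s}
  r: {e,g,n,s}
  s: {n,r}

N(r) = ["e", "g", "n", "s"]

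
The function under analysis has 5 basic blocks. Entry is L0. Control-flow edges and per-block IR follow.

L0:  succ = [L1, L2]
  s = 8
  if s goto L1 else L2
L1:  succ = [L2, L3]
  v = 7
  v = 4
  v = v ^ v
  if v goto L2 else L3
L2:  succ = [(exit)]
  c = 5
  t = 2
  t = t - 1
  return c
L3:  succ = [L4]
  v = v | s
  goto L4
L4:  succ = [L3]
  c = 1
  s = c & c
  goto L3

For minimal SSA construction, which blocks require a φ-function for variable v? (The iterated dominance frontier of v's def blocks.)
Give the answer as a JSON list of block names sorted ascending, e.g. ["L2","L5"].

idom tree: L1←L0 L2←L0 L3←L1 L4←L3
Dom at joins:
  L2: preds {L0,L1}: {L0} ∩ {L0,L1} = {L0}; idom=L0
  L3: preds {L1,L4}: {L0,L1} ∩ {L0,L1,L3,L4} = {L0,L1}; idom=L1

Frontier:
  join L2 pred L0: · stop@L0
  join L2 pred L1: L1 stop@L0
  join L3 pred L1: · stop@L1
  join L3 pred L4: L4→L3 stop@L1
  L0 → ∅
  L1 → {L2}
  L2 → ∅
  L3 → {L3}
  L4 → {L3}

φ for v: defs {L1,L3}
  DF⁺ = {L2,L3}

Answer: ["L2", "L3"]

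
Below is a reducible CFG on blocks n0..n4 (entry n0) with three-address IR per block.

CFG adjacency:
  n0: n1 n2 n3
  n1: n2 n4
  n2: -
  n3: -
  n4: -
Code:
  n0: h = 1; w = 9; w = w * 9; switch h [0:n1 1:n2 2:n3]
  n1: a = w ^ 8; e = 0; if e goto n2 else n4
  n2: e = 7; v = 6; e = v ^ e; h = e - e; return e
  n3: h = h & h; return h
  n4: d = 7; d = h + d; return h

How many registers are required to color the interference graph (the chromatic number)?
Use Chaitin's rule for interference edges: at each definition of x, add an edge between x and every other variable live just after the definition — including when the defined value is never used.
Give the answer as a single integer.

Block summaries:
  n0: {h,w} / ∅
  n1: {a,e} / {w}
  n2: {e,h,v} / ∅
  n3: {h} / {h}
  n4: {d} / {h}

Live sets:
  n0: in=∅ out={h,w}
  n1: in={h,w} out={h}
  n2: in=∅ out=∅
  n3: in={h} out=∅
  n4: in={h} out=∅

Conflict graph:
  a — {h}
  d — {h}
  e — {h,v}
  h — {a,d,e,w}
  v — {e}
  w — {h}

Chromatic number:
  {a,h} pairwise interfere (2-clique) ⇒ χ ≥ 2
  2-colouring: c0={h,v}  c1={a,d,e,w}
  χ = 2

Answer: 2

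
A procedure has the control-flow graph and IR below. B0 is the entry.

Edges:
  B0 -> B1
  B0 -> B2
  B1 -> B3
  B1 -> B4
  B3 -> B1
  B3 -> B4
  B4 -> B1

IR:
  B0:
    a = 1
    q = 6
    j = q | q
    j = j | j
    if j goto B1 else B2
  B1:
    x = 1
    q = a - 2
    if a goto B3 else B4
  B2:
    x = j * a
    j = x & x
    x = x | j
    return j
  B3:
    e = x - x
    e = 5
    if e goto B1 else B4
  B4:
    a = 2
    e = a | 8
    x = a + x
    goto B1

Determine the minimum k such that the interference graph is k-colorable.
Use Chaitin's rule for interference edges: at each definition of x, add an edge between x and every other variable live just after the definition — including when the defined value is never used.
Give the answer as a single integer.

Answer: 3

Derivation:
Block summaries:
  B0: def={a,j,q} ue=∅
  B1: def={q,x} ue={a}
  B2: def={j,x} ue={a,j}
  B3: def={e} ue={x}
  B4: def={a,e,x} ue={x}

Liveness:
  live B0: ∅→{a,j}
  live B1: {a}→{a,x}
  live B2: {a,j}→∅
  live B3: {a,x}→{a,x}
  live B4: {x}→{a}

Interference:
  a: {e,j,q,x}
  e: {a,x}
  j: {a,x}
  q: {a,x}
  x: {a,e,j,q}

Chromatic number:
  lower bound: {a,e,x} mutually conflict ⇒ χ ≥ 3
  assign a→R0 e→R2 j→R2 q→R2 x→R1 — no edge inside a register ⇒ χ ≤ 3
  χ = 3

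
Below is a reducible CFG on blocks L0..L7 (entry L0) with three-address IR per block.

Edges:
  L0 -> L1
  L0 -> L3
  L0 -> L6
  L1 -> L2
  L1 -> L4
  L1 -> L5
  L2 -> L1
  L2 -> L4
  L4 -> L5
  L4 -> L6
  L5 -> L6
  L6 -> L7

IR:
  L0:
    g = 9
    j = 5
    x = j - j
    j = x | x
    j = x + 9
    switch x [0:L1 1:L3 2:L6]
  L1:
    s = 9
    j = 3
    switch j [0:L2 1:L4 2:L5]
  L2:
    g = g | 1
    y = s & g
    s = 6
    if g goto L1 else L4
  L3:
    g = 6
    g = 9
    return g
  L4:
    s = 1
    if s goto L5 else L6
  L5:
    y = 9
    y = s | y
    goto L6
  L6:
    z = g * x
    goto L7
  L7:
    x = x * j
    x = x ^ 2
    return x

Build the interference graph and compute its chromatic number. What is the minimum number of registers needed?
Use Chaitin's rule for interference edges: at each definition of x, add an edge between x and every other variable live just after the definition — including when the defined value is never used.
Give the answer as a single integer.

Block summaries:
  L0 def {g,j,x} use ∅
  L1 def {j,s} use ∅
  L2 def {g,s,y} use {g,s}
  L3 def {g} use ∅
  L4 def {s} use ∅
  L5 def {y} use {s}
  L6 def {z} use {g,x}
  L7 def {x} use {j,x}

Liveness:
  L0 li=∅ lo={g,j,x}
  L1 li={g,x} lo={g,j,s,x}
  L2 li={g,j,s,x} lo={g,j,x}
  L3 li=∅ lo=∅
  L4 li={g,j,x} lo={g,j,s,x}
  L5 li={g,j,s,x} lo={g,j,x}
  L6 li={g,j,x} lo={j,x}
  L7 li={j,x} lo=∅

Interfere edges:
  g↔{j,s,x,y}
  j↔{g,s,x,y,z}
  s↔{g,j,x,y}
  x↔{g,j,s,y,z}
  y↔{g,j,s,x}
  z↔{j,x}

Colouring:
  lower bound: {g,j,s,x,y} mutually conflict ⇒ χ ≥ 5
  assign g→R2 j→R0 s→R3 x→R1 y→R4 z→R2 — no edge inside a register ⇒ χ ≤ 5
  χ = 5

Answer: 5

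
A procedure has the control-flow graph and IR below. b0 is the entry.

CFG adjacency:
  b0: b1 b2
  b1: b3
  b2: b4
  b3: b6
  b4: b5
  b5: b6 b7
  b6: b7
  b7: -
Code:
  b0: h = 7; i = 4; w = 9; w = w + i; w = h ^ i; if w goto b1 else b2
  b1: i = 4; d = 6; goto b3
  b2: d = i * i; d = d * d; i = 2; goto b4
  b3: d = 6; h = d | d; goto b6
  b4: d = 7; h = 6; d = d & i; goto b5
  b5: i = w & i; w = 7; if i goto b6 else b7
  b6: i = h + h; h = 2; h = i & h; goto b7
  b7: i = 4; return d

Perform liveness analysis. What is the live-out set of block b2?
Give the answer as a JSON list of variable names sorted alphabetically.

Answer: ["i", "w"]

Derivation:
def/use:
  b0: def={h,i,w} ue=∅
  b1: def={d,i} ue=∅
  b2: def={d,i} ue={i}
  b3: def={d,h} ue=∅
  b4: def={d,h} ue={i}
  b5: def={i,w} ue={i,w}
  b6: def={h,i} ue={h}
  b7: def={i} ue={d}

Live sets:
  b0: in=∅ out={i,w}
  b1: in=∅ out=∅
  b2: in={i,w} out={i,w}
  b3: in=∅ out={d,h}
  b4: in={i,w} out={d,h,i,w}
  b5: in={d,h,i,w} out={d,h}
  b6: in={d,h} out={d}
  b7: in={d} out=∅

live-out(b2) = ["i", "w"]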